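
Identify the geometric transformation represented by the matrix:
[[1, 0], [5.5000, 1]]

This matrix represents: vertical shear with factor 5.5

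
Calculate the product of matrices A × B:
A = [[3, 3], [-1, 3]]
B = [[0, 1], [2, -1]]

Matrix multiplication:
C[0][0] = 3×0 + 3×2 = 6
C[0][1] = 3×1 + 3×-1 = 0
C[1][0] = -1×0 + 3×2 = 6
C[1][1] = -1×1 + 3×-1 = -4
Result: [[6, 0], [6, -4]]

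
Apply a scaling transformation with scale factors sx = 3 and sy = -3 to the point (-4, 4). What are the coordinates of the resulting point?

Scaling matrix:
[[3, 0], [0, -3]]
Result: (-4 × 3, 4 × -3) = (-12, -12)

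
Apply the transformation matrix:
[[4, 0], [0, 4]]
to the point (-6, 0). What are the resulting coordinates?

Matrix multiplication:
[[4, 0], [0, 4]] × [-6, 0]ᵀ
= [(4)(-6) + (0)(0), (0)(-6) + (4)(0)]ᵀ
= [-24, 0]ᵀ
Result: (-24, 0)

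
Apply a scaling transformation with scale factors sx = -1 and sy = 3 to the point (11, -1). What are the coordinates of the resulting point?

Scaling matrix:
[[-1, 0], [0, 3]]
Result: (11 × -1, -1 × 3) = (-11, -3)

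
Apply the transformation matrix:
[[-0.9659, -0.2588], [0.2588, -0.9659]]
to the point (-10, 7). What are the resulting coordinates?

Matrix multiplication:
[[-0.9659, -0.2588], [0.2588, -0.9659]] × [-10, 7]ᵀ
= [(-0.9659)(-10) + (-0.2588)(7), (0.2588)(-10) + (-0.9659)(7)]ᵀ
= [7.8474, -9.3493]ᵀ
Result: (7.8474, -9.3493)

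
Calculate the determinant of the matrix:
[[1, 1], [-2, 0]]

For a 2×2 matrix [[a, b], [c, d]], det = ad - bc
det = (1)(0) - (1)(-2) = 0 - -2 = 2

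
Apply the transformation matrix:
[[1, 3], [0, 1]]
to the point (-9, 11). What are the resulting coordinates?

Matrix multiplication:
[[1, 3], [0, 1]] × [-9, 11]ᵀ
= [(1)(-9) + (3)(11), (0)(-9) + (1)(11)]ᵀ
= [24, 11]ᵀ
Result: (24, 11)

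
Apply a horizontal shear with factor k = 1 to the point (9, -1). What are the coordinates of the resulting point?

Shear matrix for horizontal shear with factor k = 1:
[[1, 1], [0, 1]]
Result: (9, -1) → (8, -1)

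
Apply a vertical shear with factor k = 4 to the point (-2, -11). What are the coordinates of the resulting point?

Shear matrix for vertical shear with factor k = 4:
[[1, 0], [4, 1]]
Result: (-2, -11) → (-2, -19)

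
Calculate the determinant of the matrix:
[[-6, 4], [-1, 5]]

For a 2×2 matrix [[a, b], [c, d]], det = ad - bc
det = (-6)(5) - (4)(-1) = -30 - -4 = -26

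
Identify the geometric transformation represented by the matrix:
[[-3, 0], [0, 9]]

This matrix represents: non-uniform scaling by sx = -3, sy = 9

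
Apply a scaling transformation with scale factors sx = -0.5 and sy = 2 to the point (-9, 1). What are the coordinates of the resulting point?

Scaling matrix:
[[-0.50, 0], [0, 2]]
Result: (-9 × -0.5, 1 × 2) = (4.5, 2)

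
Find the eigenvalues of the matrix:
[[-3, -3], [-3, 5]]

Characteristic equation: det(A - λI) = 0
λ² - (trace)λ + (det) = 0
trace = -3 + 5 = 2, det = (-3)(5) - (-3)(-3) = -24
λ² - (2)λ + (-24) = 0
λ = (2 ± √((2)² - 4·(-24))) / 2 = (2 ± √100) / 2
Solving: λ = -4, 6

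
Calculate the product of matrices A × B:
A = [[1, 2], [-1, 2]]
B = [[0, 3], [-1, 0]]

Matrix multiplication:
C[0][0] = 1×0 + 2×-1 = -2
C[0][1] = 1×3 + 2×0 = 3
C[1][0] = -1×0 + 2×-1 = -2
C[1][1] = -1×3 + 2×0 = -3
Result: [[-2, 3], [-2, -3]]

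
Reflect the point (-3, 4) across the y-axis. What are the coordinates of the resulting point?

Reflection across y-axis: (-3, 4) → (3, 4)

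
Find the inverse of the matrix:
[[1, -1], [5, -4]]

For [[a,b],[c,d]], inverse = (1/det)·[[d,-b],[-c,a]]
det = (1)(-4) - (-1)(5) = -4 - -5 = 1
Inverse = [[-4, 1], [-5, 1]]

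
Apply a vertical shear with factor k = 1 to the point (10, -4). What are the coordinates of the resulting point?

Shear matrix for vertical shear with factor k = 1:
[[1, 0], [1, 1]]
Result: (10, -4) → (10, 6)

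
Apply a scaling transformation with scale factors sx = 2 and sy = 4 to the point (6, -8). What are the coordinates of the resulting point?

Scaling matrix:
[[2, 0], [0, 4]]
Result: (6 × 2, -8 × 4) = (12, -32)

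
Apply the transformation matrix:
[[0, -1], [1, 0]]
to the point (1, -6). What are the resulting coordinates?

Matrix multiplication:
[[0, -1], [1, 0]] × [1, -6]ᵀ
= [(0)(1) + (-1)(-6), (1)(1) + (0)(-6)]ᵀ
= [6, 1]ᵀ
Result: (6, 1)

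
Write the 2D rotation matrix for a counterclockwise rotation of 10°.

Rotation matrix formula: [[cos θ, -sin θ], [sin θ, cos θ]]
For θ = 10°:
cos(10°) = 0.9848
sin(10°) = 0.1736
Result: [[0.9848, -0.1736], [0.1736, 0.9848]]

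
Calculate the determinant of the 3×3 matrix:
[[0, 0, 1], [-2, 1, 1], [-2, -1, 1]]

Expansion along first row:
det = 0·det([[1,1],[-1,1]]) - 0·det([[-2,1],[-2,1]]) + 1·det([[-2,1],[-2,-1]])
    = 0·(1·1 - 1·-1) - 0·(-2·1 - 1·-2) + 1·(-2·-1 - 1·-2)
    = 0·2 - 0·0 + 1·4
    = 0 + 0 + 4 = 4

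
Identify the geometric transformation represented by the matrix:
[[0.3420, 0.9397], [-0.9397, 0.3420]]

This matrix represents: rotation by 290° counterclockwise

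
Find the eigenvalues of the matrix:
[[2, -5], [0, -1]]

Characteristic equation: det(A - λI) = 0
λ² - (trace)λ + (det) = 0
trace = 2 + -1 = 1, det = (2)(-1) - (-5)(0) = -2
λ² - (1)λ + (-2) = 0
λ = (1 ± √((1)² - 4·(-2))) / 2 = (1 ± √9) / 2
Solving: λ = -1, 2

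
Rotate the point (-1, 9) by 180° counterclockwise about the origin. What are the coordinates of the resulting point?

Rotation matrix for 180°: [[cos 180°, -sin 180°], [sin 180°, cos 180°]] = [[-1, 0], [0, -1]]
[[-1, 0], [0, -1]] × [-1, 9]ᵀ = [1, -9]ᵀ
Result: (1, -9)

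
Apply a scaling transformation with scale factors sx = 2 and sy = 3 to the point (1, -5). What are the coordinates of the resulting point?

Scaling matrix:
[[2, 0], [0, 3]]
Result: (1 × 2, -5 × 3) = (2, -15)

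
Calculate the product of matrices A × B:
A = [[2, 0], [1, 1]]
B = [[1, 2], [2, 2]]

Matrix multiplication:
C[0][0] = 2×1 + 0×2 = 2
C[0][1] = 2×2 + 0×2 = 4
C[1][0] = 1×1 + 1×2 = 3
C[1][1] = 1×2 + 1×2 = 4
Result: [[2, 4], [3, 4]]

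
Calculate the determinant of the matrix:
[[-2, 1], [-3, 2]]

For a 2×2 matrix [[a, b], [c, d]], det = ad - bc
det = (-2)(2) - (1)(-3) = -4 - -3 = -1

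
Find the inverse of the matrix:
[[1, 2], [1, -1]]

For [[a,b],[c,d]], inverse = (1/det)·[[d,-b],[-c,a]]
det = (1)(-1) - (2)(1) = -1 - 2 = -3
Inverse = (1/-3)·[[-1, -2], [-1, 1]]
= [[1/3, 2/3], [1/3, -1/3]]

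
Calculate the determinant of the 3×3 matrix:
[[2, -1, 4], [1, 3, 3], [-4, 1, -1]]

Expansion along first row:
det = 2·det([[3,3],[1,-1]]) - -1·det([[1,3],[-4,-1]]) + 4·det([[1,3],[-4,1]])
    = 2·(3·-1 - 3·1) - -1·(1·-1 - 3·-4) + 4·(1·1 - 3·-4)
    = 2·-6 - -1·11 + 4·13
    = -12 + 11 + 52 = 51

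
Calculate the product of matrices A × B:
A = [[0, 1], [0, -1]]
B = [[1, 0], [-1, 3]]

Matrix multiplication:
C[0][0] = 0×1 + 1×-1 = -1
C[0][1] = 0×0 + 1×3 = 3
C[1][0] = 0×1 + -1×-1 = 1
C[1][1] = 0×0 + -1×3 = -3
Result: [[-1, 3], [1, -3]]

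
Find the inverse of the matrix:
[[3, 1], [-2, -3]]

For [[a,b],[c,d]], inverse = (1/det)·[[d,-b],[-c,a]]
det = (3)(-3) - (1)(-2) = -9 - -2 = -7
Inverse = (1/-7)·[[-3, -1], [2, 3]]
= [[3/7, 1/7], [-2/7, -3/7]]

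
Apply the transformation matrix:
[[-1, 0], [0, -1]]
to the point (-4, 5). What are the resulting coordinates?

Matrix multiplication:
[[-1, 0], [0, -1]] × [-4, 5]ᵀ
= [(-1)(-4) + (0)(5), (0)(-4) + (-1)(5)]ᵀ
= [4, -5]ᵀ
Result: (4, -5)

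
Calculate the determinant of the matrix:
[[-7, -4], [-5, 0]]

For a 2×2 matrix [[a, b], [c, d]], det = ad - bc
det = (-7)(0) - (-4)(-5) = 0 - 20 = -20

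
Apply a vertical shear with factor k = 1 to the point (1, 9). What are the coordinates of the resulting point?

Shear matrix for vertical shear with factor k = 1:
[[1, 0], [1, 1]]
Result: (1, 9) → (1, 10)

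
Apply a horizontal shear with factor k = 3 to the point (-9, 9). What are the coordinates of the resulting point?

Shear matrix for horizontal shear with factor k = 3:
[[1, 3], [0, 1]]
Result: (-9, 9) → (18, 9)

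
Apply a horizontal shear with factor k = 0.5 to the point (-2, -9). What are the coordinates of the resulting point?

Shear matrix for horizontal shear with factor k = 0.5:
[[1, 0.50], [0, 1]]
Result: (-2, -9) → (-6.5, -9)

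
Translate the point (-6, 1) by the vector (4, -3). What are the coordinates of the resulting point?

Translation by (4, -3) (homogeneous matrix [[1, 0, 4], [0, 1, -3], [0, 0, 1]]):
x' = -6 + 4 = -2
y' = 1 + -3 = -2
Result: (-2, -2)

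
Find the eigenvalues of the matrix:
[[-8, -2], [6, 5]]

Characteristic equation: det(A - λI) = 0
λ² - (trace)λ + (det) = 0
trace = -8 + 5 = -3, det = (-8)(5) - (-2)(6) = -28
λ² - (-3)λ + (-28) = 0
λ = (-3 ± √((-3)² - 4·(-28))) / 2 = (-3 ± √121) / 2
Solving: λ = -7, 4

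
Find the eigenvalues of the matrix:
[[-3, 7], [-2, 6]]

Characteristic equation: det(A - λI) = 0
λ² - (trace)λ + (det) = 0
trace = -3 + 6 = 3, det = (-3)(6) - (7)(-2) = -4
λ² - (3)λ + (-4) = 0
λ = (3 ± √((3)² - 4·(-4))) / 2 = (3 ± √25) / 2
Solving: λ = -1, 4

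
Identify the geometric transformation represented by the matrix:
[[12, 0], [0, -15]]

This matrix represents: non-uniform scaling by sx = 12, sy = -15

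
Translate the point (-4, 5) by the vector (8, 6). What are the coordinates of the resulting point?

Translation by (8, 6) (homogeneous matrix [[1, 0, 8], [0, 1, 6], [0, 0, 1]]):
x' = -4 + 8 = 4
y' = 5 + 6 = 11
Result: (4, 11)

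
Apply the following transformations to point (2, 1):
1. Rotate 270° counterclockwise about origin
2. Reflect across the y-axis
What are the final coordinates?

Step 1: Rotate 270° → (1, -2)
Step 2: Reflect across y-axis → (-1, -2)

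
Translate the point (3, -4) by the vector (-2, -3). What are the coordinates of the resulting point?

Translation by (-2, -3) (homogeneous matrix [[1, 0, -2], [0, 1, -3], [0, 0, 1]]):
x' = 3 + -2 = 1
y' = -4 + -3 = -7
Result: (1, -7)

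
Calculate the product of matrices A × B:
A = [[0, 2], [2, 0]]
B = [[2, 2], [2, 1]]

Matrix multiplication:
C[0][0] = 0×2 + 2×2 = 4
C[0][1] = 0×2 + 2×1 = 2
C[1][0] = 2×2 + 0×2 = 4
C[1][1] = 2×2 + 0×1 = 4
Result: [[4, 2], [4, 4]]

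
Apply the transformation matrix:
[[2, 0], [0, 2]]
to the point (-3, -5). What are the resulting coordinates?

Matrix multiplication:
[[2, 0], [0, 2]] × [-3, -5]ᵀ
= [(2)(-3) + (0)(-5), (0)(-3) + (2)(-5)]ᵀ
= [-6, -10]ᵀ
Result: (-6, -10)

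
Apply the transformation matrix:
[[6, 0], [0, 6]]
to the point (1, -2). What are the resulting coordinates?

Matrix multiplication:
[[6, 0], [0, 6]] × [1, -2]ᵀ
= [(6)(1) + (0)(-2), (0)(1) + (6)(-2)]ᵀ
= [6, -12]ᵀ
Result: (6, -12)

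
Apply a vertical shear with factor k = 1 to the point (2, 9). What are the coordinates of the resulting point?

Shear matrix for vertical shear with factor k = 1:
[[1, 0], [1, 1]]
Result: (2, 9) → (2, 11)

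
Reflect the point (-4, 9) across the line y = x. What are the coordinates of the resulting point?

Reflection across line y = x: (-4, 9) → (9, -4)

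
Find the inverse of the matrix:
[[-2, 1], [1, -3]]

For [[a,b],[c,d]], inverse = (1/det)·[[d,-b],[-c,a]]
det = (-2)(-3) - (1)(1) = 6 - 1 = 5
Inverse = (1/5)·[[-3, -1], [-1, -2]]
= [[-3/5, -1/5], [-1/5, -2/5]]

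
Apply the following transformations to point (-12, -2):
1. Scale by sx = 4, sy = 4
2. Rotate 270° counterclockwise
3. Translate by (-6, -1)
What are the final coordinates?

Step 1: Scale → (-48, -8)
Step 2: Rotate 270° → (-8, 48)
Step 3: Translate → (-14, 47)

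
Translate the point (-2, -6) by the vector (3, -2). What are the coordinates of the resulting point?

Translation by (3, -2) (homogeneous matrix [[1, 0, 3], [0, 1, -2], [0, 0, 1]]):
x' = -2 + 3 = 1
y' = -6 + -2 = -8
Result: (1, -8)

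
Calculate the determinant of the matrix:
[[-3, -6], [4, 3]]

For a 2×2 matrix [[a, b], [c, d]], det = ad - bc
det = (-3)(3) - (-6)(4) = -9 - -24 = 15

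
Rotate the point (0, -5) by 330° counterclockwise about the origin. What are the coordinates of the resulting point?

Rotation matrix for 330°: [[cos 330°, -sin 330°], [sin 330°, cos 330°]] ≈ [[0.866025, 0.500000], [-0.500000, 0.866025]]
[[0.866025, 0.500000], [-0.500000, 0.866025]] × [0, -5]ᵀ ≈ [-2.5000, -4.3301]ᵀ
Result: (-2.5000, -4.3301)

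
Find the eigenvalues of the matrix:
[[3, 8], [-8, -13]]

Characteristic equation: det(A - λI) = 0
λ² - (trace)λ + (det) = 0
trace = 3 + -13 = -10, det = (3)(-13) - (8)(-8) = 25
λ² - (-10)λ + (25) = 0
λ = (-10 ± √((-10)² - 4·(25))) / 2 = (-10 ± √0) / 2
Solving: λ = -5, -5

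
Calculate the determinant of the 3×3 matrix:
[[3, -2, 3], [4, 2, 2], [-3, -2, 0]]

Expansion along first row:
det = 3·det([[2,2],[-2,0]]) - -2·det([[4,2],[-3,0]]) + 3·det([[4,2],[-3,-2]])
    = 3·(2·0 - 2·-2) - -2·(4·0 - 2·-3) + 3·(4·-2 - 2·-3)
    = 3·4 - -2·6 + 3·-2
    = 12 + 12 + -6 = 18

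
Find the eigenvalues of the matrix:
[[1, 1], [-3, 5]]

Characteristic equation: det(A - λI) = 0
λ² - (trace)λ + (det) = 0
trace = 1 + 5 = 6, det = (1)(5) - (1)(-3) = 8
λ² - (6)λ + (8) = 0
λ = (6 ± √((6)² - 4·(8))) / 2 = (6 ± √4) / 2
Solving: λ = 2, 4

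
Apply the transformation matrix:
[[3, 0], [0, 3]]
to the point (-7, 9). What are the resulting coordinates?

Matrix multiplication:
[[3, 0], [0, 3]] × [-7, 9]ᵀ
= [(3)(-7) + (0)(9), (0)(-7) + (3)(9)]ᵀ
= [-21, 27]ᵀ
Result: (-21, 27)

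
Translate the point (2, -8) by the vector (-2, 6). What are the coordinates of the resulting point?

Translation by (-2, 6) (homogeneous matrix [[1, 0, -2], [0, 1, 6], [0, 0, 1]]):
x' = 2 + -2 = 0
y' = -8 + 6 = -2
Result: (0, -2)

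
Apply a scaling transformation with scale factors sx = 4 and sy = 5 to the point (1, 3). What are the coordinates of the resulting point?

Scaling matrix:
[[4, 0], [0, 5]]
Result: (1 × 4, 3 × 5) = (4, 15)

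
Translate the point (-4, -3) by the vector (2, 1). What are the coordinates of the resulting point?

Translation by (2, 1) (homogeneous matrix [[1, 0, 2], [0, 1, 1], [0, 0, 1]]):
x' = -4 + 2 = -2
y' = -3 + 1 = -2
Result: (-2, -2)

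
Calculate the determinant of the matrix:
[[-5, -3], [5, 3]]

For a 2×2 matrix [[a, b], [c, d]], det = ad - bc
det = (-5)(3) - (-3)(5) = -15 - -15 = 0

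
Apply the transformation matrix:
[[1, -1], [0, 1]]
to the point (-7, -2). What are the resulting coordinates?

Matrix multiplication:
[[1, -1], [0, 1]] × [-7, -2]ᵀ
= [(1)(-7) + (-1)(-2), (0)(-7) + (1)(-2)]ᵀ
= [-5, -2]ᵀ
Result: (-5, -2)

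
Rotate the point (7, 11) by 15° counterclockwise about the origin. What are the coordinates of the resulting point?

Rotation matrix for 15°: [[cos 15°, -sin 15°], [sin 15°, cos 15°]] ≈ [[0.965926, -0.258819], [0.258819, 0.965926]]
[[0.965926, -0.258819], [0.258819, 0.965926]] × [7, 11]ᵀ ≈ [3.9145, 12.4369]ᵀ
Result: (3.9145, 12.4369)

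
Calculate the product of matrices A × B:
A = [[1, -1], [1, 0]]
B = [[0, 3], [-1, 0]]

Matrix multiplication:
C[0][0] = 1×0 + -1×-1 = 1
C[0][1] = 1×3 + -1×0 = 3
C[1][0] = 1×0 + 0×-1 = 0
C[1][1] = 1×3 + 0×0 = 3
Result: [[1, 3], [0, 3]]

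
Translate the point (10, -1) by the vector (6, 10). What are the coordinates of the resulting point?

Translation by (6, 10) (homogeneous matrix [[1, 0, 6], [0, 1, 10], [0, 0, 1]]):
x' = 10 + 6 = 16
y' = -1 + 10 = 9
Result: (16, 9)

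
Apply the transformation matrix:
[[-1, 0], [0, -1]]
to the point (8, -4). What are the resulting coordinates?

Matrix multiplication:
[[-1, 0], [0, -1]] × [8, -4]ᵀ
= [(-1)(8) + (0)(-4), (0)(8) + (-1)(-4)]ᵀ
= [-8, 4]ᵀ
Result: (-8, 4)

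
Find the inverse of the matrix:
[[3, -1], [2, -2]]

For [[a,b],[c,d]], inverse = (1/det)·[[d,-b],[-c,a]]
det = (3)(-2) - (-1)(2) = -6 - -2 = -4
Inverse = (1/-4)·[[-2, 1], [-2, 3]]
= [[1/2, -1/4], [1/2, -3/4]]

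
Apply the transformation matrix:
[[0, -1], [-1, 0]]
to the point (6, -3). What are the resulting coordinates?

Matrix multiplication:
[[0, -1], [-1, 0]] × [6, -3]ᵀ
= [(0)(6) + (-1)(-3), (-1)(6) + (0)(-3)]ᵀ
= [3, -6]ᵀ
Result: (3, -6)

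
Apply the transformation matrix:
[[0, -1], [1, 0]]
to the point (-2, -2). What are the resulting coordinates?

Matrix multiplication:
[[0, -1], [1, 0]] × [-2, -2]ᵀ
= [(0)(-2) + (-1)(-2), (1)(-2) + (0)(-2)]ᵀ
= [2, -2]ᵀ
Result: (2, -2)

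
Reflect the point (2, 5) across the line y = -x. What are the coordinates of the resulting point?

Reflection across line y = -x: (2, 5) → (-5, -2)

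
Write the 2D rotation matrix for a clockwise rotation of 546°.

Rotation matrix formula: [[cos θ, -sin θ], [sin θ, cos θ]]
A clockwise rotation by 546° is equivalent to a counterclockwise rotation by -546°.
For θ = -546°:
cos(-546°) = -0.9945
sin(-546°) = 0.1045
Result: [[-0.9945, -0.1045], [0.1045, -0.9945]]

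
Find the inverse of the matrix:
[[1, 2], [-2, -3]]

For [[a,b],[c,d]], inverse = (1/det)·[[d,-b],[-c,a]]
det = (1)(-3) - (2)(-2) = -3 - -4 = 1
Inverse = [[-3, -2], [2, 1]]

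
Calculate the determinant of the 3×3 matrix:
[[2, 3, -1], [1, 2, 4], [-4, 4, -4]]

Expansion along first row:
det = 2·det([[2,4],[4,-4]]) - 3·det([[1,4],[-4,-4]]) + -1·det([[1,2],[-4,4]])
    = 2·(2·-4 - 4·4) - 3·(1·-4 - 4·-4) + -1·(1·4 - 2·-4)
    = 2·-24 - 3·12 + -1·12
    = -48 + -36 + -12 = -96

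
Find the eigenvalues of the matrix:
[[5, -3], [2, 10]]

Characteristic equation: det(A - λI) = 0
λ² - (trace)λ + (det) = 0
trace = 5 + 10 = 15, det = (5)(10) - (-3)(2) = 56
λ² - (15)λ + (56) = 0
λ = (15 ± √((15)² - 4·(56))) / 2 = (15 ± √1) / 2
Solving: λ = 7, 8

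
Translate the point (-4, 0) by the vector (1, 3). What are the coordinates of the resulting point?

Translation by (1, 3) (homogeneous matrix [[1, 0, 1], [0, 1, 3], [0, 0, 1]]):
x' = -4 + 1 = -3
y' = 0 + 3 = 3
Result: (-3, 3)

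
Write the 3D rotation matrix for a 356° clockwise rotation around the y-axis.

Rotation matrix for clockwise 356° around y-axis:
A clockwise rotation by 356° is a counterclockwise rotation by -356°.
cos(-356°) = 0.9976, sin(-356°) = 0.0698
Result: [[0.9976, 0, 0.0698], [0, 1, 0], [-0.0698, 0, 0.9976]]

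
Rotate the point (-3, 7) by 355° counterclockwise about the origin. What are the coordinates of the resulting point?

Rotation matrix for 355°: [[cos 355°, -sin 355°], [sin 355°, cos 355°]] ≈ [[0.996195, 0.087156], [-0.087156, 0.996195]]
[[0.996195, 0.087156], [-0.087156, 0.996195]] × [-3, 7]ᵀ ≈ [-2.3785, 7.2348]ᵀ
Result: (-2.3785, 7.2348)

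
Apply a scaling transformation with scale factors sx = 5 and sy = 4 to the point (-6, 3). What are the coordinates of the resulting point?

Scaling matrix:
[[5, 0], [0, 4]]
Result: (-6 × 5, 3 × 4) = (-30, 12)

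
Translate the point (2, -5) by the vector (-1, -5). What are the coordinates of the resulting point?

Translation by (-1, -5) (homogeneous matrix [[1, 0, -1], [0, 1, -5], [0, 0, 1]]):
x' = 2 + -1 = 1
y' = -5 + -5 = -10
Result: (1, -10)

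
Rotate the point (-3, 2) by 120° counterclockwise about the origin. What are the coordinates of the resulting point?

Rotation matrix for 120°: [[cos 120°, -sin 120°], [sin 120°, cos 120°]] ≈ [[-0.500000, -0.866025], [0.866025, -0.500000]]
[[-0.500000, -0.866025], [0.866025, -0.500000]] × [-3, 2]ᵀ ≈ [-0.2321, -3.5981]ᵀ
Result: (-0.2321, -3.5981)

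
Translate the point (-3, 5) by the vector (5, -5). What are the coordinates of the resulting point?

Translation by (5, -5) (homogeneous matrix [[1, 0, 5], [0, 1, -5], [0, 0, 1]]):
x' = -3 + 5 = 2
y' = 5 + -5 = 0
Result: (2, 0)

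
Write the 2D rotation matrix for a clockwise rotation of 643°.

Rotation matrix formula: [[cos θ, -sin θ], [sin θ, cos θ]]
A clockwise rotation by 643° is equivalent to a counterclockwise rotation by -643°.
For θ = -643°:
cos(-643°) = 0.2250
sin(-643°) = 0.9744
Result: [[0.2250, -0.9744], [0.9744, 0.2250]]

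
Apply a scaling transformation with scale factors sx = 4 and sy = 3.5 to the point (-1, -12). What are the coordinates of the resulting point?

Scaling matrix:
[[4, 0], [0, 3.50]]
Result: (-1 × 4, -12 × 3.5) = (-4, -42)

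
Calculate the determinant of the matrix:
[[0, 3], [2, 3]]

For a 2×2 matrix [[a, b], [c, d]], det = ad - bc
det = (0)(3) - (3)(2) = 0 - 6 = -6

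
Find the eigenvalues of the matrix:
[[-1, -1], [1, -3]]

Characteristic equation: det(A - λI) = 0
λ² - (trace)λ + (det) = 0
trace = -1 + -3 = -4, det = (-1)(-3) - (-1)(1) = 4
λ² - (-4)λ + (4) = 0
λ = (-4 ± √((-4)² - 4·(4))) / 2 = (-4 ± √0) / 2
Solving: λ = -2, -2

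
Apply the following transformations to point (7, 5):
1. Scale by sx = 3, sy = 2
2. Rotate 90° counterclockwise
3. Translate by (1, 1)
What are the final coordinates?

Step 1: Scale → (21, 10)
Step 2: Rotate 90° → (-10, 21)
Step 3: Translate → (-9, 22)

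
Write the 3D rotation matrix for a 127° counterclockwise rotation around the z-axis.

Rotation matrix for counterclockwise 127° around z-axis:
cos(127°) = -0.6018, sin(127°) = 0.7986
Result: [[-0.6018, -0.7986, 0], [0.7986, -0.6018, 0], [0, 0, 1]]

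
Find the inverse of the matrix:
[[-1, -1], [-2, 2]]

For [[a,b],[c,d]], inverse = (1/det)·[[d,-b],[-c,a]]
det = (-1)(2) - (-1)(-2) = -2 - 2 = -4
Inverse = (1/-4)·[[2, 1], [2, -1]]
= [[-1/2, -1/4], [-1/2, 1/4]]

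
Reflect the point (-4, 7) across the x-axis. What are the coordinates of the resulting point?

Reflection across x-axis: (-4, 7) → (-4, -7)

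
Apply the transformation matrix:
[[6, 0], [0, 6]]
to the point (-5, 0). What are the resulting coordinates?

Matrix multiplication:
[[6, 0], [0, 6]] × [-5, 0]ᵀ
= [(6)(-5) + (0)(0), (0)(-5) + (6)(0)]ᵀ
= [-30, 0]ᵀ
Result: (-30, 0)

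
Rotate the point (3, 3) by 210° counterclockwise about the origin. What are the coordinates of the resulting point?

Rotation matrix for 210°: [[cos 210°, -sin 210°], [sin 210°, cos 210°]] ≈ [[-0.866025, 0.500000], [-0.500000, -0.866025]]
[[-0.866025, 0.500000], [-0.500000, -0.866025]] × [3, 3]ᵀ ≈ [-1.0981, -4.0981]ᵀ
Result: (-1.0981, -4.0981)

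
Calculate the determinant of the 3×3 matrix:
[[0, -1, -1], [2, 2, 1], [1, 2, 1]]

Expansion along first row:
det = 0·det([[2,1],[2,1]]) - -1·det([[2,1],[1,1]]) + -1·det([[2,2],[1,2]])
    = 0·(2·1 - 1·2) - -1·(2·1 - 1·1) + -1·(2·2 - 2·1)
    = 0·0 - -1·1 + -1·2
    = 0 + 1 + -2 = -1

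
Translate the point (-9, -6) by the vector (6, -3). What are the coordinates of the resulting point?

Translation by (6, -3) (homogeneous matrix [[1, 0, 6], [0, 1, -3], [0, 0, 1]]):
x' = -9 + 6 = -3
y' = -6 + -3 = -9
Result: (-3, -9)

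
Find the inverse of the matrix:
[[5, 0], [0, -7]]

For [[a,b],[c,d]], inverse = (1/det)·[[d,-b],[-c,a]]
det = (5)(-7) - (0)(0) = -35 - 0 = -35
Inverse = (1/-35)·[[-7, 0], [0, 5]]
= [[1/5, 0], [0, -1/7]]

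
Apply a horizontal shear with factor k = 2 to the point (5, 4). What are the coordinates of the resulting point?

Shear matrix for horizontal shear with factor k = 2:
[[1, 2], [0, 1]]
Result: (5, 4) → (13, 4)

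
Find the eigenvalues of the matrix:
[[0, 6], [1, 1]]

Characteristic equation: det(A - λI) = 0
λ² - (trace)λ + (det) = 0
trace = 0 + 1 = 1, det = (0)(1) - (6)(1) = -6
λ² - (1)λ + (-6) = 0
λ = (1 ± √((1)² - 4·(-6))) / 2 = (1 ± √25) / 2
Solving: λ = -2, 3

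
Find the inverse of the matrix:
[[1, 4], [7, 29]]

For [[a,b],[c,d]], inverse = (1/det)·[[d,-b],[-c,a]]
det = (1)(29) - (4)(7) = 29 - 28 = 1
Inverse = [[29, -4], [-7, 1]]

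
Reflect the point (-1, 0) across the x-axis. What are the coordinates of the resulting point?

Reflection across x-axis: (-1, 0) → (-1, 0)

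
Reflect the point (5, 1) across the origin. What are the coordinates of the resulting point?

Reflection across origin: (5, 1) → (-5, -1)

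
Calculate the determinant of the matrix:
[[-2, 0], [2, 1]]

For a 2×2 matrix [[a, b], [c, d]], det = ad - bc
det = (-2)(1) - (0)(2) = -2 - 0 = -2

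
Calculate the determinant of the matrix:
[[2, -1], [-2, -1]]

For a 2×2 matrix [[a, b], [c, d]], det = ad - bc
det = (2)(-1) - (-1)(-2) = -2 - 2 = -4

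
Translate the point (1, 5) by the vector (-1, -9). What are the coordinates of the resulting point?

Translation by (-1, -9) (homogeneous matrix [[1, 0, -1], [0, 1, -9], [0, 0, 1]]):
x' = 1 + -1 = 0
y' = 5 + -9 = -4
Result: (0, -4)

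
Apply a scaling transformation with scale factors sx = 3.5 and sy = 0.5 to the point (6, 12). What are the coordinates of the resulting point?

Scaling matrix:
[[3.50, 0], [0, 0.50]]
Result: (6 × 3.5, 12 × 0.5) = (21, 6)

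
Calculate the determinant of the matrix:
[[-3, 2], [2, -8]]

For a 2×2 matrix [[a, b], [c, d]], det = ad - bc
det = (-3)(-8) - (2)(2) = 24 - 4 = 20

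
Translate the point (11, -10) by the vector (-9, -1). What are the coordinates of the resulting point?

Translation by (-9, -1) (homogeneous matrix [[1, 0, -9], [0, 1, -1], [0, 0, 1]]):
x' = 11 + -9 = 2
y' = -10 + -1 = -11
Result: (2, -11)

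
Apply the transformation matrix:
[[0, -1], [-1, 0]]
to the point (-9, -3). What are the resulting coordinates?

Matrix multiplication:
[[0, -1], [-1, 0]] × [-9, -3]ᵀ
= [(0)(-9) + (-1)(-3), (-1)(-9) + (0)(-3)]ᵀ
= [3, 9]ᵀ
Result: (3, 9)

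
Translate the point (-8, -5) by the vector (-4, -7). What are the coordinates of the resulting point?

Translation by (-4, -7) (homogeneous matrix [[1, 0, -4], [0, 1, -7], [0, 0, 1]]):
x' = -8 + -4 = -12
y' = -5 + -7 = -12
Result: (-12, -12)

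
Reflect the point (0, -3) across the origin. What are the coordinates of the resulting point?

Reflection across origin: (0, -3) → (0, 3)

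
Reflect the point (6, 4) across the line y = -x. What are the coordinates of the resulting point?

Reflection across line y = -x: (6, 4) → (-4, -6)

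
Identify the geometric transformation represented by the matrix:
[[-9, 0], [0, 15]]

This matrix represents: non-uniform scaling by sx = -9, sy = 15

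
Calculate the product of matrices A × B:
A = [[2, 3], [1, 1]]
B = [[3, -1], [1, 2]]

Matrix multiplication:
C[0][0] = 2×3 + 3×1 = 9
C[0][1] = 2×-1 + 3×2 = 4
C[1][0] = 1×3 + 1×1 = 4
C[1][1] = 1×-1 + 1×2 = 1
Result: [[9, 4], [4, 1]]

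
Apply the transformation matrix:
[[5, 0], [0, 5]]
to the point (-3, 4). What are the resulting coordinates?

Matrix multiplication:
[[5, 0], [0, 5]] × [-3, 4]ᵀ
= [(5)(-3) + (0)(4), (0)(-3) + (5)(4)]ᵀ
= [-15, 20]ᵀ
Result: (-15, 20)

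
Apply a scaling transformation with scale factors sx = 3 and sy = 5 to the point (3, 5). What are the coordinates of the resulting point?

Scaling matrix:
[[3, 0], [0, 5]]
Result: (3 × 3, 5 × 5) = (9, 25)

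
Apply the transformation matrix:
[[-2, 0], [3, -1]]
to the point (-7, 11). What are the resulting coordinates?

Matrix multiplication:
[[-2, 0], [3, -1]] × [-7, 11]ᵀ
= [(-2)(-7) + (0)(11), (3)(-7) + (-1)(11)]ᵀ
= [14, -32]ᵀ
Result: (14, -32)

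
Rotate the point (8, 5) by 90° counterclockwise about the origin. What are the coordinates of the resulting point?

Rotation matrix for 90°: [[cos 90°, -sin 90°], [sin 90°, cos 90°]] = [[0, -1], [1, 0]]
[[0, -1], [1, 0]] × [8, 5]ᵀ = [-5, 8]ᵀ
Result: (-5, 8)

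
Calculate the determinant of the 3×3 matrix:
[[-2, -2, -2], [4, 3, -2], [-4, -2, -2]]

Expansion along first row:
det = -2·det([[3,-2],[-2,-2]]) - -2·det([[4,-2],[-4,-2]]) + -2·det([[4,3],[-4,-2]])
    = -2·(3·-2 - -2·-2) - -2·(4·-2 - -2·-4) + -2·(4·-2 - 3·-4)
    = -2·-10 - -2·-16 + -2·4
    = 20 + -32 + -8 = -20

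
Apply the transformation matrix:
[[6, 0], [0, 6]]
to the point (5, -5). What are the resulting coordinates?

Matrix multiplication:
[[6, 0], [0, 6]] × [5, -5]ᵀ
= [(6)(5) + (0)(-5), (0)(5) + (6)(-5)]ᵀ
= [30, -30]ᵀ
Result: (30, -30)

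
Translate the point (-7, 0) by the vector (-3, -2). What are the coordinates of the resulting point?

Translation by (-3, -2) (homogeneous matrix [[1, 0, -3], [0, 1, -2], [0, 0, 1]]):
x' = -7 + -3 = -10
y' = 0 + -2 = -2
Result: (-10, -2)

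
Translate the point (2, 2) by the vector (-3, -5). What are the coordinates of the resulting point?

Translation by (-3, -5) (homogeneous matrix [[1, 0, -3], [0, 1, -5], [0, 0, 1]]):
x' = 2 + -3 = -1
y' = 2 + -5 = -3
Result: (-1, -3)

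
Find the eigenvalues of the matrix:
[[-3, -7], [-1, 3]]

Characteristic equation: det(A - λI) = 0
λ² - (trace)λ + (det) = 0
trace = -3 + 3 = 0, det = (-3)(3) - (-7)(-1) = -16
λ² - (0)λ + (-16) = 0
λ = (0 ± √((0)² - 4·(-16))) / 2 = (0 ± √64) / 2
Solving: λ = -4, 4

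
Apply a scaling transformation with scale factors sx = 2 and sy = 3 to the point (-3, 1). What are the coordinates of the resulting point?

Scaling matrix:
[[2, 0], [0, 3]]
Result: (-3 × 2, 1 × 3) = (-6, 3)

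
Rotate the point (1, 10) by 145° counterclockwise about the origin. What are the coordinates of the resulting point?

Rotation matrix for 145°: [[cos 145°, -sin 145°], [sin 145°, cos 145°]] ≈ [[-0.819152, -0.573576], [0.573576, -0.819152]]
[[-0.819152, -0.573576], [0.573576, -0.819152]] × [1, 10]ᵀ ≈ [-6.5549, -7.6179]ᵀ
Result: (-6.5549, -7.6179)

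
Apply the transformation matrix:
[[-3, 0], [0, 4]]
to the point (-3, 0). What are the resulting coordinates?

Matrix multiplication:
[[-3, 0], [0, 4]] × [-3, 0]ᵀ
= [(-3)(-3) + (0)(0), (0)(-3) + (4)(0)]ᵀ
= [9, 0]ᵀ
Result: (9, 0)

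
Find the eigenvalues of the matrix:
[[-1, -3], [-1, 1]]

Characteristic equation: det(A - λI) = 0
λ² - (trace)λ + (det) = 0
trace = -1 + 1 = 0, det = (-1)(1) - (-3)(-1) = -4
λ² - (0)λ + (-4) = 0
λ = (0 ± √((0)² - 4·(-4))) / 2 = (0 ± √16) / 2
Solving: λ = -2, 2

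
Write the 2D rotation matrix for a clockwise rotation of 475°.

Rotation matrix formula: [[cos θ, -sin θ], [sin θ, cos θ]]
A clockwise rotation by 475° is equivalent to a counterclockwise rotation by -475°.
For θ = -475°:
cos(-475°) = -0.4226
sin(-475°) = -0.9063
Result: [[-0.4226, 0.9063], [-0.9063, -0.4226]]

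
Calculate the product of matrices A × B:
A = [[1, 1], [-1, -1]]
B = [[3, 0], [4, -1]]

Matrix multiplication:
C[0][0] = 1×3 + 1×4 = 7
C[0][1] = 1×0 + 1×-1 = -1
C[1][0] = -1×3 + -1×4 = -7
C[1][1] = -1×0 + -1×-1 = 1
Result: [[7, -1], [-7, 1]]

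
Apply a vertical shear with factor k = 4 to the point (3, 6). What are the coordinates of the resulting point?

Shear matrix for vertical shear with factor k = 4:
[[1, 0], [4, 1]]
Result: (3, 6) → (3, 18)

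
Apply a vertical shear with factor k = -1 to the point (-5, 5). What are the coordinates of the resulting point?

Shear matrix for vertical shear with factor k = -1:
[[1, 0], [-1, 1]]
Result: (-5, 5) → (-5, 10)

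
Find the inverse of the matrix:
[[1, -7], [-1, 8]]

For [[a,b],[c,d]], inverse = (1/det)·[[d,-b],[-c,a]]
det = (1)(8) - (-7)(-1) = 8 - 7 = 1
Inverse = [[8, 7], [1, 1]]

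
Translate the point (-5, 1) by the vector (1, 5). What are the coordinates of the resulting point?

Translation by (1, 5) (homogeneous matrix [[1, 0, 1], [0, 1, 5], [0, 0, 1]]):
x' = -5 + 1 = -4
y' = 1 + 5 = 6
Result: (-4, 6)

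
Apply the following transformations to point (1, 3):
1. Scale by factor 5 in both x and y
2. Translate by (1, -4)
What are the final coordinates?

Step 1: Scale (1, 3) by 5 → (5, 15)
Step 2: Translate by (1, -4) → (6, 11)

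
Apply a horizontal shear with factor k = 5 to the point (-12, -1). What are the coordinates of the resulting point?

Shear matrix for horizontal shear with factor k = 5:
[[1, 5], [0, 1]]
Result: (-12, -1) → (-17, -1)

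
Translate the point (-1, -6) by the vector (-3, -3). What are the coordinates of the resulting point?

Translation by (-3, -3) (homogeneous matrix [[1, 0, -3], [0, 1, -3], [0, 0, 1]]):
x' = -1 + -3 = -4
y' = -6 + -3 = -9
Result: (-4, -9)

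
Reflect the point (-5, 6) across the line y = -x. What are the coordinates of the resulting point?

Reflection across line y = -x: (-5, 6) → (-6, 5)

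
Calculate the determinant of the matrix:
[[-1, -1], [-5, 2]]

For a 2×2 matrix [[a, b], [c, d]], det = ad - bc
det = (-1)(2) - (-1)(-5) = -2 - 5 = -7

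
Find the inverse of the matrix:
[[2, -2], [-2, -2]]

For [[a,b],[c,d]], inverse = (1/det)·[[d,-b],[-c,a]]
det = (2)(-2) - (-2)(-2) = -4 - 4 = -8
Inverse = (1/-8)·[[-2, 2], [2, 2]]
= [[1/4, -1/4], [-1/4, -1/4]]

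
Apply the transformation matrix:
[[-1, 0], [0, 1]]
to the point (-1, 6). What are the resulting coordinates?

Matrix multiplication:
[[-1, 0], [0, 1]] × [-1, 6]ᵀ
= [(-1)(-1) + (0)(6), (0)(-1) + (1)(6)]ᵀ
= [1, 6]ᵀ
Result: (1, 6)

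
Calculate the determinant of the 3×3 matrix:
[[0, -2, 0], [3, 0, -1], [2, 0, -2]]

Expansion along first row:
det = 0·det([[0,-1],[0,-2]]) - -2·det([[3,-1],[2,-2]]) + 0·det([[3,0],[2,0]])
    = 0·(0·-2 - -1·0) - -2·(3·-2 - -1·2) + 0·(3·0 - 0·2)
    = 0·0 - -2·-4 + 0·0
    = 0 + -8 + 0 = -8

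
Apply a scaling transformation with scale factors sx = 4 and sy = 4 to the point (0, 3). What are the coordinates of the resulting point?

Scaling matrix:
[[4, 0], [0, 4]]
Result: (0 × 4, 3 × 4) = (0, 12)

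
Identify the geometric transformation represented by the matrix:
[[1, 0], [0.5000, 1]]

This matrix represents: vertical shear with factor 0.5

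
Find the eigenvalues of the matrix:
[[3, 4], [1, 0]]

Characteristic equation: det(A - λI) = 0
λ² - (trace)λ + (det) = 0
trace = 3 + 0 = 3, det = (3)(0) - (4)(1) = -4
λ² - (3)λ + (-4) = 0
λ = (3 ± √((3)² - 4·(-4))) / 2 = (3 ± √25) / 2
Solving: λ = -1, 4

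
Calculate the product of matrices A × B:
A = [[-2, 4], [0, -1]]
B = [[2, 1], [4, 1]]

Matrix multiplication:
C[0][0] = -2×2 + 4×4 = 12
C[0][1] = -2×1 + 4×1 = 2
C[1][0] = 0×2 + -1×4 = -4
C[1][1] = 0×1 + -1×1 = -1
Result: [[12, 2], [-4, -1]]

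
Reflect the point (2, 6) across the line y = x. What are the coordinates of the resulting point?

Reflection across line y = x: (2, 6) → (6, 2)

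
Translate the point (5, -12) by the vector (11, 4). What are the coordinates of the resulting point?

Translation by (11, 4) (homogeneous matrix [[1, 0, 11], [0, 1, 4], [0, 0, 1]]):
x' = 5 + 11 = 16
y' = -12 + 4 = -8
Result: (16, -8)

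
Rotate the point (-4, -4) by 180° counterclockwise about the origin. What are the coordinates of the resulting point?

Rotation matrix for 180°: [[cos 180°, -sin 180°], [sin 180°, cos 180°]] = [[-1, 0], [0, -1]]
[[-1, 0], [0, -1]] × [-4, -4]ᵀ = [4, 4]ᵀ
Result: (4, 4)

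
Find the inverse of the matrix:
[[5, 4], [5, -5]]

For [[a,b],[c,d]], inverse = (1/det)·[[d,-b],[-c,a]]
det = (5)(-5) - (4)(5) = -25 - 20 = -45
Inverse = (1/-45)·[[-5, -4], [-5, 5]]
= [[1/9, 4/45], [1/9, -1/9]]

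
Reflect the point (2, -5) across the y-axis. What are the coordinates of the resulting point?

Reflection across y-axis: (2, -5) → (-2, -5)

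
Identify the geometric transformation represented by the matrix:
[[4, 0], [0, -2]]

This matrix represents: non-uniform scaling by sx = 4, sy = -2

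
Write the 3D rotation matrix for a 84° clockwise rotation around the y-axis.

Rotation matrix for clockwise 84° around y-axis:
A clockwise rotation by 84° is a counterclockwise rotation by -84°.
cos(-84°) = 0.1045, sin(-84°) = -0.9945
Result: [[0.1045, 0, -0.9945], [0, 1, 0], [0.9945, 0, 0.1045]]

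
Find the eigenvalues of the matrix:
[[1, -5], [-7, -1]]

Characteristic equation: det(A - λI) = 0
λ² - (trace)λ + (det) = 0
trace = 1 + -1 = 0, det = (1)(-1) - (-5)(-7) = -36
λ² - (0)λ + (-36) = 0
λ = (0 ± √((0)² - 4·(-36))) / 2 = (0 ± √144) / 2
Solving: λ = -6, 6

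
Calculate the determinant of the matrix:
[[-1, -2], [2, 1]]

For a 2×2 matrix [[a, b], [c, d]], det = ad - bc
det = (-1)(1) - (-2)(2) = -1 - -4 = 3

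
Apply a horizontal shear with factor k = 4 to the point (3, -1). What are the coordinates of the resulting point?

Shear matrix for horizontal shear with factor k = 4:
[[1, 4], [0, 1]]
Result: (3, -1) → (-1, -1)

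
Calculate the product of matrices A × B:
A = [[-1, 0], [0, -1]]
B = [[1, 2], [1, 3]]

Matrix multiplication:
C[0][0] = -1×1 + 0×1 = -1
C[0][1] = -1×2 + 0×3 = -2
C[1][0] = 0×1 + -1×1 = -1
C[1][1] = 0×2 + -1×3 = -3
Result: [[-1, -2], [-1, -3]]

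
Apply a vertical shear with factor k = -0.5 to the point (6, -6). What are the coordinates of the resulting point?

Shear matrix for vertical shear with factor k = -0.5:
[[1, 0], [-0.50, 1]]
Result: (6, -6) → (6, -9)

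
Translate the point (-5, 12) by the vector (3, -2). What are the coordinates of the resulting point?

Translation by (3, -2) (homogeneous matrix [[1, 0, 3], [0, 1, -2], [0, 0, 1]]):
x' = -5 + 3 = -2
y' = 12 + -2 = 10
Result: (-2, 10)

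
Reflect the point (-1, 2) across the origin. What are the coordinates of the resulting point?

Reflection across origin: (-1, 2) → (1, -2)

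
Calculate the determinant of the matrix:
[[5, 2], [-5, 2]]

For a 2×2 matrix [[a, b], [c, d]], det = ad - bc
det = (5)(2) - (2)(-5) = 10 - -10 = 20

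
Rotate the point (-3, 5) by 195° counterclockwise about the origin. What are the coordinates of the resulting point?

Rotation matrix for 195°: [[cos 195°, -sin 195°], [sin 195°, cos 195°]] ≈ [[-0.965926, 0.258819], [-0.258819, -0.965926]]
[[-0.965926, 0.258819], [-0.258819, -0.965926]] × [-3, 5]ᵀ ≈ [4.1919, -4.0532]ᵀ
Result: (4.1919, -4.0532)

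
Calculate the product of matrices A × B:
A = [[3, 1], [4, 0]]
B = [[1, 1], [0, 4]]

Matrix multiplication:
C[0][0] = 3×1 + 1×0 = 3
C[0][1] = 3×1 + 1×4 = 7
C[1][0] = 4×1 + 0×0 = 4
C[1][1] = 4×1 + 0×4 = 4
Result: [[3, 7], [4, 4]]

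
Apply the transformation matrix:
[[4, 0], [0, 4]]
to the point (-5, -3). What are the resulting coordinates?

Matrix multiplication:
[[4, 0], [0, 4]] × [-5, -3]ᵀ
= [(4)(-5) + (0)(-3), (0)(-5) + (4)(-3)]ᵀ
= [-20, -12]ᵀ
Result: (-20, -12)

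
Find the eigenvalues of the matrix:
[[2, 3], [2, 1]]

Characteristic equation: det(A - λI) = 0
λ² - (trace)λ + (det) = 0
trace = 2 + 1 = 3, det = (2)(1) - (3)(2) = -4
λ² - (3)λ + (-4) = 0
λ = (3 ± √((3)² - 4·(-4))) / 2 = (3 ± √25) / 2
Solving: λ = -1, 4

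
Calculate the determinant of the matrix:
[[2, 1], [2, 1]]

For a 2×2 matrix [[a, b], [c, d]], det = ad - bc
det = (2)(1) - (1)(2) = 2 - 2 = 0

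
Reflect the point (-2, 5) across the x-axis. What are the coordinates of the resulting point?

Reflection across x-axis: (-2, 5) → (-2, -5)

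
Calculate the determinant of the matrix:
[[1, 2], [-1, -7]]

For a 2×2 matrix [[a, b], [c, d]], det = ad - bc
det = (1)(-7) - (2)(-1) = -7 - -2 = -5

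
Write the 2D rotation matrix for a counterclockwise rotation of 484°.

Rotation matrix formula: [[cos θ, -sin θ], [sin θ, cos θ]]
For θ = 484°:
cos(484°) = -0.5592
sin(484°) = 0.8290
Result: [[-0.5592, -0.8290], [0.8290, -0.5592]]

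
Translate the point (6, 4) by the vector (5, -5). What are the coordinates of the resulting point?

Translation by (5, -5) (homogeneous matrix [[1, 0, 5], [0, 1, -5], [0, 0, 1]]):
x' = 6 + 5 = 11
y' = 4 + -5 = -1
Result: (11, -1)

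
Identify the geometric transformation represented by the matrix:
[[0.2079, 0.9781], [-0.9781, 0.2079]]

This matrix represents: rotation by 282° counterclockwise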